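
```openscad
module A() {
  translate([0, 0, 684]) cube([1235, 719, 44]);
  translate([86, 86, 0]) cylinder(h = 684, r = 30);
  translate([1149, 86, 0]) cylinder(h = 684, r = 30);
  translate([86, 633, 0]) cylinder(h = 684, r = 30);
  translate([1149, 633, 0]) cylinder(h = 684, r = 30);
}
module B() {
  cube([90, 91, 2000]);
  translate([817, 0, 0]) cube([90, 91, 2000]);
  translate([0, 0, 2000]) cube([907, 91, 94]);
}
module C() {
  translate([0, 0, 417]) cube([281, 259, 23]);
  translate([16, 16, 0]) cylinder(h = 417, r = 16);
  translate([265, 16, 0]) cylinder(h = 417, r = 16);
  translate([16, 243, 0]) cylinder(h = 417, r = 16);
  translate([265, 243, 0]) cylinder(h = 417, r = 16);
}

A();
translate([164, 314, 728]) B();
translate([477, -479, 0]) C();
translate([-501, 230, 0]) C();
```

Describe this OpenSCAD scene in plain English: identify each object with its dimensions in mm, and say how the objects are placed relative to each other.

A is a table: top 1235 mm (x) × 719 mm (y), 44 mm thick, upper face at z = 728 mm, on four round legs of 60 mm diameter, each leg's bounding box inset 56 mm from the nearest pair of top edges, running from z = 0 to the bottom of the top.

B is a rectangular door frame: two vertical jambs of 90×91 mm section, 2000 mm tall, with a clear opening 727 mm wide between their inner faces. A header 94 mm tall and 91 mm deep lies on top of the jambs and spans the full outside width.

C is a four-legged stool. The seat is a 281×259×23 mm slab whose top surface is at z = 440 mm; four round legs, each 32 mm in diameter, run from the floor (z = 0) to the underside of the seat, each leg's axis is inset half a diameter from the nearest pair of seat edges (so the leg's bounding box is flush with the corner).

The door frame is on top of the table, centred. Two stools sit around the table at the −y, −x sides.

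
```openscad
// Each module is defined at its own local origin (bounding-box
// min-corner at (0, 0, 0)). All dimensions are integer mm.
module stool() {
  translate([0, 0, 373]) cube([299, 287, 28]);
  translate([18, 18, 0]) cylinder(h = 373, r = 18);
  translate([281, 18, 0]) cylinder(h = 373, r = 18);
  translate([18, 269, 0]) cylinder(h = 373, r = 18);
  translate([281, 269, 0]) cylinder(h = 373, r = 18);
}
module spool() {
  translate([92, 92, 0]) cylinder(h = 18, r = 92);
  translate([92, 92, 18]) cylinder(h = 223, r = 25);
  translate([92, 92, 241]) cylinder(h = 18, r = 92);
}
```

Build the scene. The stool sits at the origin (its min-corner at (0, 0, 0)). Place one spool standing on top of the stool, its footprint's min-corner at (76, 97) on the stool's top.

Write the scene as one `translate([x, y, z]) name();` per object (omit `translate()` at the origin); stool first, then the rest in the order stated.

stool();
translate([76, 97, 401]) spool();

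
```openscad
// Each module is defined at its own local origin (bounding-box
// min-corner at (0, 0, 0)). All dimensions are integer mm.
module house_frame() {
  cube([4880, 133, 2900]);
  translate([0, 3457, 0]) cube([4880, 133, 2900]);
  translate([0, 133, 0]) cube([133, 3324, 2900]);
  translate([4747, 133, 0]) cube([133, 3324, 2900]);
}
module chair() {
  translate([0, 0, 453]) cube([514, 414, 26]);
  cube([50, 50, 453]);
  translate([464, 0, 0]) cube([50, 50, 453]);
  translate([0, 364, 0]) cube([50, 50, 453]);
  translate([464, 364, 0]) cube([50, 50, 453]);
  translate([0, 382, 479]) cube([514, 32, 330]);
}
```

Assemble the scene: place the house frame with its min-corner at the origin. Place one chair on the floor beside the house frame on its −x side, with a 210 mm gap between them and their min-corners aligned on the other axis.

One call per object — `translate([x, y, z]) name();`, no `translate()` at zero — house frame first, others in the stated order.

house_frame();
translate([-724, 0, 0]) chair();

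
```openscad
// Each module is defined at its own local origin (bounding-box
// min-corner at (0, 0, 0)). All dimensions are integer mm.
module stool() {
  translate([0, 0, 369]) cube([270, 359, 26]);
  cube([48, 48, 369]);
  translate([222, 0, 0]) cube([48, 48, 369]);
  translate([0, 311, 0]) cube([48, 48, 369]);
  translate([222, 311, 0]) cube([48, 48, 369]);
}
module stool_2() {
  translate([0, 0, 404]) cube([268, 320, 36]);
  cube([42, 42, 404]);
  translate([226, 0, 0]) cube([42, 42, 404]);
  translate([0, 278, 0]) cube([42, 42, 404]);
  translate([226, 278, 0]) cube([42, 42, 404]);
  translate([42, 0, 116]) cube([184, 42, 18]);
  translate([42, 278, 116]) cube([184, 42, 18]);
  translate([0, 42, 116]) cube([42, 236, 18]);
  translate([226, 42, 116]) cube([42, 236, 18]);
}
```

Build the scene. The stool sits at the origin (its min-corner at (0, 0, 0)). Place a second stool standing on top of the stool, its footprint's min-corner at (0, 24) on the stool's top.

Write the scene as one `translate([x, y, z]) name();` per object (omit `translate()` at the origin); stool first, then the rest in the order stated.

stool();
translate([0, 24, 395]) stool_2();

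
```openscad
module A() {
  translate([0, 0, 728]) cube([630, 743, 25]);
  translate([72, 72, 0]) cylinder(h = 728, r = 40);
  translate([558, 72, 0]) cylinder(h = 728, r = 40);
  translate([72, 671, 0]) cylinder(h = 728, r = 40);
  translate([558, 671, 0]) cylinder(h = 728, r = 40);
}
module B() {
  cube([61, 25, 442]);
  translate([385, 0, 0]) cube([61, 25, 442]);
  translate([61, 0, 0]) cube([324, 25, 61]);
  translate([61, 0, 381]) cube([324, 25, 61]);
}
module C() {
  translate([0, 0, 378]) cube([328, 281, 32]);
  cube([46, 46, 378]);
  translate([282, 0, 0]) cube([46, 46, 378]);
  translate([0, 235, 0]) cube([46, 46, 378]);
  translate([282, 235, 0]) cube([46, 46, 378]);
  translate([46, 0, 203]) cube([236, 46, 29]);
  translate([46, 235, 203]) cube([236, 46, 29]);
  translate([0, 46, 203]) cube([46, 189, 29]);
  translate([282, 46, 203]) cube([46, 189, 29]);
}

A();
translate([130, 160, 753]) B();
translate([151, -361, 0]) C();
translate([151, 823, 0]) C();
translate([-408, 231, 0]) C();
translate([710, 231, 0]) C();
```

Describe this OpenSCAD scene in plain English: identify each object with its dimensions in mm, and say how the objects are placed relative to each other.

A is a rectangular dining table. The top is 630×743×25 mm with its upper surface at z = 753 mm. It stands on four round legs of 80 mm diameter, each leg's bounding box inset 32 mm from the nearest pair of top edges, running from the floor to the underside of the top.

B is a picture frame with a 324×320 mm rectangular opening (x by z) and a uniform 61 mm border on every side. Frame depth is 25 mm along y. It is built from two vertical stiles running the full outside height and two horizontal rails spanning the gap between the stiles.

C is a four-legged stool. The seat is 328×281 mm, 32 mm thick, top at z = 410 mm. It stands on four square legs, each 46×46 mm in cross-section, from z = 0 to the seat underside, each flush with a corner of the seat. Four stretchers, 46 mm wide and 29 mm tall, connect adjacent legs with their undersides at z = 203 mm, each running between the inner faces of the legs it joins and aligned with the legs' outer faces on the other axis.

The picture frame is on top of the table. Four stools sit around the table at the −y, +y, −x, +x sides.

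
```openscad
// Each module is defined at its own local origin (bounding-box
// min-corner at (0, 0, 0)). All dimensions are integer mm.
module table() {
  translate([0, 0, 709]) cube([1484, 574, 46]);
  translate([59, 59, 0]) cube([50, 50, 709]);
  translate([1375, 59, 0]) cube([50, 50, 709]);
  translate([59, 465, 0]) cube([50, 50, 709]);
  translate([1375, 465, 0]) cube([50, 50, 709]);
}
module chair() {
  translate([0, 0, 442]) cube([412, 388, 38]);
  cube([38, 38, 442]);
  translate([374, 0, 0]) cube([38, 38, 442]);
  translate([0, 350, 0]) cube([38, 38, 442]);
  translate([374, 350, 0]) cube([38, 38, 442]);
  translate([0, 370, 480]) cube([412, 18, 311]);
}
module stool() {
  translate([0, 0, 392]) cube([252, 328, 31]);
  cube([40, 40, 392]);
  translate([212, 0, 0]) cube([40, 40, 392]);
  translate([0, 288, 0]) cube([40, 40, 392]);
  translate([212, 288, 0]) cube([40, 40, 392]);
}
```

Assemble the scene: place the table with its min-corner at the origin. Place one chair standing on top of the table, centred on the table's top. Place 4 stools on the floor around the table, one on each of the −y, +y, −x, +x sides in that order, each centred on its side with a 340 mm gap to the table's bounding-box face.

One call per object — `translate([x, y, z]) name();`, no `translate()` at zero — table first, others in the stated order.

table();
translate([536, 93, 755]) chair();
translate([616, -668, 0]) stool();
translate([616, 914, 0]) stool();
translate([-592, 123, 0]) stool();
translate([1824, 123, 0]) stool();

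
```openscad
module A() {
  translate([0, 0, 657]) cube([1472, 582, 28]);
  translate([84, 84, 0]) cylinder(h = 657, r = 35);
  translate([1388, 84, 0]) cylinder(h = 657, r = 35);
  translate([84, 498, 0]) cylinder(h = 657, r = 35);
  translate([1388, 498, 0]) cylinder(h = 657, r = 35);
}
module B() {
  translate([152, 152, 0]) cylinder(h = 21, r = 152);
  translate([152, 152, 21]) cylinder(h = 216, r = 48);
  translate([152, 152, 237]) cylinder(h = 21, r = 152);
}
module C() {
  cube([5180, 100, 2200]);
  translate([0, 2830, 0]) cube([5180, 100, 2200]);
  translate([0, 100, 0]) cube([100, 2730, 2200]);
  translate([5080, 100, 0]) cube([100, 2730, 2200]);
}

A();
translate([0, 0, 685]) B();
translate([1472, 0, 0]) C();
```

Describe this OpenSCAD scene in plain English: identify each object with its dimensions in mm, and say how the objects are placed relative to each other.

A is a table with a 1472×582 mm rectangular top, 28 mm thick, top surface at z = 685 mm, supported by four round legs of 70 mm diameter, each leg's bounding box inset 49 mm from the nearest pair of top edges, running from the floor.

B is a spool: two coaxial disc flanges of radius 152 mm and thickness 21 mm, joined by a core cylinder of radius 48 mm and height 216 mm. The lower flange rests on z = 0 and the three cylinders share a vertical axis.

C is a box-shaped house frame (walls only): outside footprint 5180×2930 mm, wall height 2200 mm, wall thickness 100 mm. The two y-facing walls run the full x-width; the two x-facing walls fit between the inner faces of the y-facing walls.

The spool is on top of the table. The house frame is against the table's +x side, with their −y faces flush.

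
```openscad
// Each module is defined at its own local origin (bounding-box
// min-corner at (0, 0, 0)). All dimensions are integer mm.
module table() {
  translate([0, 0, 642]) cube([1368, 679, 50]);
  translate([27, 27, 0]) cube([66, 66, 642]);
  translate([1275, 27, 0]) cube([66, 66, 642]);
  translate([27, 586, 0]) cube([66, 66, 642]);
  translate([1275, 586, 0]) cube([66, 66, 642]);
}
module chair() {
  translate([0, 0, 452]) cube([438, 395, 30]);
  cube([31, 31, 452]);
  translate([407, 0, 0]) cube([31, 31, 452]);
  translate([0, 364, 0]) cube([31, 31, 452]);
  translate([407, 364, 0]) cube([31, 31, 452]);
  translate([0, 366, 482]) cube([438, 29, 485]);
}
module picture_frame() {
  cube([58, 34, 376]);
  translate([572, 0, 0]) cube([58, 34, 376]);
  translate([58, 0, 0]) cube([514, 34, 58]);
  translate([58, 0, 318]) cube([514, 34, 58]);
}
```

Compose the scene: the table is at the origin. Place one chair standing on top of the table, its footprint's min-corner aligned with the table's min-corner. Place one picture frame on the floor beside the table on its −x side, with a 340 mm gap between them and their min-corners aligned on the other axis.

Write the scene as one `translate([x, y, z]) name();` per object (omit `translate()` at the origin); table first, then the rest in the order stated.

table();
translate([0, 0, 692]) chair();
translate([-970, 0, 0]) picture_frame();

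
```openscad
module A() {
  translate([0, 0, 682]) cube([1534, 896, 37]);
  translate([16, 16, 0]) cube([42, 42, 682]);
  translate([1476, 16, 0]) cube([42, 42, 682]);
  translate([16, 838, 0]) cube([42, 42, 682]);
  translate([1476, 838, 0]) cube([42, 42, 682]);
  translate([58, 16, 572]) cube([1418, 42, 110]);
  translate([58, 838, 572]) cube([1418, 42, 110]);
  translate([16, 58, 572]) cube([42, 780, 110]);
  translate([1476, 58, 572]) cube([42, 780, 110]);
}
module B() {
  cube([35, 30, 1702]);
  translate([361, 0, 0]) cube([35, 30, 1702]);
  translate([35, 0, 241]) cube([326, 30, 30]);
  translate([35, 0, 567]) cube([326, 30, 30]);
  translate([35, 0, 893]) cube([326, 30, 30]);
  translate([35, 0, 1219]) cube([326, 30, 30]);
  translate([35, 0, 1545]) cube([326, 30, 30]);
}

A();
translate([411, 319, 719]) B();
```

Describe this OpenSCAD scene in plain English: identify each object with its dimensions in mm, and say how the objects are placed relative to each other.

A is a rectangular dining table. The top is 1534×896×37 mm with its upper surface at z = 719 mm. It stands on four 42×42 mm square legs, each inset 16 mm from the nearest pair of top edges, running from the floor to the underside of the top. Four apron rails, 42 mm thick and 110 mm tall, run between adjacent legs with their top edges flush with the underside of the top and their outer faces flush with the legs' outer faces.

B is a straight ladder. Two 35×30 mm vertical rails, 1702 mm tall, stand 396 mm apart (outside-to-outside) with their front faces coplanar on the −y side. 5 rungs, each 30 mm deep and 30 mm tall, span between the inner faces of the rails, front faces flush with the rails. The lowest rung's underside is at z = 241 mm and rungs are spaced 326 mm apart (underside to underside).

The ladder is on top of the table.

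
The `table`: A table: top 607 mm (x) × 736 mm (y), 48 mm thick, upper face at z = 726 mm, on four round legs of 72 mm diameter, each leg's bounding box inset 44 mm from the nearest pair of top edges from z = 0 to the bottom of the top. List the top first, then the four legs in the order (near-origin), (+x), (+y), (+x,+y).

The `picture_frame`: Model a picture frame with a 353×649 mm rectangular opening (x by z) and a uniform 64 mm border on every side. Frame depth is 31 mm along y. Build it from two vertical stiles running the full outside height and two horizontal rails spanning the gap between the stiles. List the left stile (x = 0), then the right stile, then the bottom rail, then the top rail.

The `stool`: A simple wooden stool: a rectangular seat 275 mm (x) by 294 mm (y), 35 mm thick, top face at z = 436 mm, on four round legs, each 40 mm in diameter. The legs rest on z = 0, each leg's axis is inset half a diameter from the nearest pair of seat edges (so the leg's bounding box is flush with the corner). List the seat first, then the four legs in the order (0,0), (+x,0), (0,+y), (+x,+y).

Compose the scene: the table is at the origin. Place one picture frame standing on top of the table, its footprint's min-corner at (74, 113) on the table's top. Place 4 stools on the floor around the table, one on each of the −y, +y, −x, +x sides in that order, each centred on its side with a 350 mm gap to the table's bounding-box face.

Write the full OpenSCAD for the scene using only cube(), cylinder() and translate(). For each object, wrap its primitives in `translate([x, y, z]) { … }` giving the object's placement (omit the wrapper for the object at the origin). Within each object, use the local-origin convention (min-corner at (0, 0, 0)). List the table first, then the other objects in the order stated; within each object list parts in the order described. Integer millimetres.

translate([0, 0, 678]) cube([607, 736, 48]);
translate([80, 80, 0]) cylinder(h = 678, r = 36);
translate([527, 80, 0]) cylinder(h = 678, r = 36);
translate([80, 656, 0]) cylinder(h = 678, r = 36);
translate([527, 656, 0]) cylinder(h = 678, r = 36);
translate([74, 113, 726]) {
  cube([64, 31, 777]);
  translate([417, 0, 0]) cube([64, 31, 777]);
  translate([64, 0, 0]) cube([353, 31, 64]);
  translate([64, 0, 713]) cube([353, 31, 64]);
}
translate([166, -644, 0]) {
  translate([0, 0, 401]) cube([275, 294, 35]);
  translate([20, 20, 0]) cylinder(h = 401, r = 20);
  translate([255, 20, 0]) cylinder(h = 401, r = 20);
  translate([20, 274, 0]) cylinder(h = 401, r = 20);
  translate([255, 274, 0]) cylinder(h = 401, r = 20);
}
translate([166, 1086, 0]) {
  translate([0, 0, 401]) cube([275, 294, 35]);
  translate([20, 20, 0]) cylinder(h = 401, r = 20);
  translate([255, 20, 0]) cylinder(h = 401, r = 20);
  translate([20, 274, 0]) cylinder(h = 401, r = 20);
  translate([255, 274, 0]) cylinder(h = 401, r = 20);
}
translate([-625, 221, 0]) {
  translate([0, 0, 401]) cube([275, 294, 35]);
  translate([20, 20, 0]) cylinder(h = 401, r = 20);
  translate([255, 20, 0]) cylinder(h = 401, r = 20);
  translate([20, 274, 0]) cylinder(h = 401, r = 20);
  translate([255, 274, 0]) cylinder(h = 401, r = 20);
}
translate([957, 221, 0]) {
  translate([0, 0, 401]) cube([275, 294, 35]);
  translate([20, 20, 0]) cylinder(h = 401, r = 20);
  translate([255, 20, 0]) cylinder(h = 401, r = 20);
  translate([20, 274, 0]) cylinder(h = 401, r = 20);
  translate([255, 274, 0]) cylinder(h = 401, r = 20);
}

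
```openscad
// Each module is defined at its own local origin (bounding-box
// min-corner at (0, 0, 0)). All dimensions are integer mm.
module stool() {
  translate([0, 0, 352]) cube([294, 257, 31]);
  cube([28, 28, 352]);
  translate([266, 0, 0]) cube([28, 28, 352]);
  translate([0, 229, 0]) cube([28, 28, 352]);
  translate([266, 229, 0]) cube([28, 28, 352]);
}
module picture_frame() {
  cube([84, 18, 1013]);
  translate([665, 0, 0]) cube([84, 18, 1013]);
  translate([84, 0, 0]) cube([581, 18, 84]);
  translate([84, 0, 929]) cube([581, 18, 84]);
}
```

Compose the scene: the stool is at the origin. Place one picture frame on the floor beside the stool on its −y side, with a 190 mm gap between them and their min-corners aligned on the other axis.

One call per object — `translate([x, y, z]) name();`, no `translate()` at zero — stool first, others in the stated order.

stool();
translate([0, -208, 0]) picture_frame();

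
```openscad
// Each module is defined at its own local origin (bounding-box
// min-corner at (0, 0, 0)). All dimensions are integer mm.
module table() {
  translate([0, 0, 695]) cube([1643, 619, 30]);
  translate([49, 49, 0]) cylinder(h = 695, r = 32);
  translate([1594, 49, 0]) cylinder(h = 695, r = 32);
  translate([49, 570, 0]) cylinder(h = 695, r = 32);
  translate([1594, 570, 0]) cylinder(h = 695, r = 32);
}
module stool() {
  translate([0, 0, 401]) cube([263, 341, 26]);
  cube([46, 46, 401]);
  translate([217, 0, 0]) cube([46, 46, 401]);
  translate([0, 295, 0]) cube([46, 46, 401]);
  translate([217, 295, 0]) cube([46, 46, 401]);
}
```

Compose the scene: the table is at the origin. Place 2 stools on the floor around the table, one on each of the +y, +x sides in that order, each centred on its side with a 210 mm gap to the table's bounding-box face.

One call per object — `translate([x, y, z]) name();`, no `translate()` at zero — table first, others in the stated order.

table();
translate([690, 829, 0]) stool();
translate([1853, 139, 0]) stool();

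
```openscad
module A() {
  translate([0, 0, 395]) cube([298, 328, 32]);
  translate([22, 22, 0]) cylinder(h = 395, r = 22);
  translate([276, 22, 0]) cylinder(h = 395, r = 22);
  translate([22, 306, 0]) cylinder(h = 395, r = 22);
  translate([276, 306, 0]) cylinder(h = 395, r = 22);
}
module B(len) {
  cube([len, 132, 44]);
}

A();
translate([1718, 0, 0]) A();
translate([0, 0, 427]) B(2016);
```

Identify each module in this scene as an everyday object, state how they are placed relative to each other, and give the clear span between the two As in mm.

A is a stool. B is a beam. A beam spans the tops of two stools. The clear span between the two stools is 1420 mm.

Second stool starts at x = 1718; first ends at x = 298; clear span = 1718 − 298 = 1420 mm.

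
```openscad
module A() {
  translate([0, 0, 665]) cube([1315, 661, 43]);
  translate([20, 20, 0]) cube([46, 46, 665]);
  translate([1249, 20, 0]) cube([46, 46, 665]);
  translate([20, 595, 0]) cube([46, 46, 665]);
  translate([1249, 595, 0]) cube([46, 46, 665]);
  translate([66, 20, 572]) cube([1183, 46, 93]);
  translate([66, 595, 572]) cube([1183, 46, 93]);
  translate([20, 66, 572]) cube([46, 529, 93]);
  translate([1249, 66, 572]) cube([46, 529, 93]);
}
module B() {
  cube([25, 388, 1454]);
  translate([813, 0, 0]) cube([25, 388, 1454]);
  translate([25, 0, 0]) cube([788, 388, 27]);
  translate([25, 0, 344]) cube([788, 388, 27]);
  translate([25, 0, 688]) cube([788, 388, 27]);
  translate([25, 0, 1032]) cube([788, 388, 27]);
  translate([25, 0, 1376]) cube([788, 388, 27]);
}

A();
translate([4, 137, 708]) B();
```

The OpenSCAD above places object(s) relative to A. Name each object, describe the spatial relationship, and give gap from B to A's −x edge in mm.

The bookshelf's min-x is at 4; the table's min-x is 0; gap = 4 mm.

A is a table. B is a bookshelf. The bookshelf is on top of the table. The gap from the bookshelf to the table's −x edge is 4 mm.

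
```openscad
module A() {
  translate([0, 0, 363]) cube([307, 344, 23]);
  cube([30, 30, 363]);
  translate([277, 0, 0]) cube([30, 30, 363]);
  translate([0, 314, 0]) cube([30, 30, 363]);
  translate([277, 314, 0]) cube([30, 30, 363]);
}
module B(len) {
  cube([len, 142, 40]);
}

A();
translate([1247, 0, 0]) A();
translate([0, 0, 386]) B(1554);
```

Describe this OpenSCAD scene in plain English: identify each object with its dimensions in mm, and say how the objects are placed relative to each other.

A is a four-legged stool. The seat is a 307×344×23 mm slab whose top surface is at z = 386 mm; four square legs, each 30×30 mm in cross-section, run from the floor (z = 0) to the underside of the seat, each flush with a corner of the seat.

B is a rectangular beam 1554 mm long (x), 142 mm deep (y), 40 mm thick (z).

The beam spans the tops of two stools placed 940 mm apart, resting at z = 386 mm.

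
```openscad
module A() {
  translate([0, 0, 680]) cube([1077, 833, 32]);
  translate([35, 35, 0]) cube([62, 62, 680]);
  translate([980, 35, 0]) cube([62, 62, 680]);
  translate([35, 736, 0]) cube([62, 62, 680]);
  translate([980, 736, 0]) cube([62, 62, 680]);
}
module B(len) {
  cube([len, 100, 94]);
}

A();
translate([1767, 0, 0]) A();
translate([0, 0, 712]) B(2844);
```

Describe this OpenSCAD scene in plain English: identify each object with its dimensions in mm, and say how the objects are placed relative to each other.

A is a rectangular dining table. The top is 1077×833×32 mm with its upper surface at z = 712 mm. It stands on four 62×62 mm square legs, each inset 35 mm from the nearest pair of top edges, running from the floor to the underside of the top.

B is a rectangular beam 2844 mm long (x), 100 mm deep (y), 94 mm thick (z).

The beam spans the tops of two tables placed 690 mm apart, resting at z = 712 mm.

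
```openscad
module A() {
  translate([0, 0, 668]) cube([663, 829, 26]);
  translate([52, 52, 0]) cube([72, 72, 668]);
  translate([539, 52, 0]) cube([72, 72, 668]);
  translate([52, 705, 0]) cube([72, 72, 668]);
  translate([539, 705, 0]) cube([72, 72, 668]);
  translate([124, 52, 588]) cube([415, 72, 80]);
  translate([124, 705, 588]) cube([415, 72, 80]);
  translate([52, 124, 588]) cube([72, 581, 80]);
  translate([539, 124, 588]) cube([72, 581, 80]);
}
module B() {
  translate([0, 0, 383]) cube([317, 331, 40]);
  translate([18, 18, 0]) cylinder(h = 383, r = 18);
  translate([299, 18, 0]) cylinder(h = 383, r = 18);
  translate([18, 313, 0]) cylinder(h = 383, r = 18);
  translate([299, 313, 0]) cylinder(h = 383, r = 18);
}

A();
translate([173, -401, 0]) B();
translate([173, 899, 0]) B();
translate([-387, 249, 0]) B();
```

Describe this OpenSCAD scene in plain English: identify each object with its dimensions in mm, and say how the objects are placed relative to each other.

A is a table: top 663 mm (x) × 829 mm (y), 26 mm thick, upper face at z = 694 mm, on four 72×72 mm square legs, each inset 52 mm from the nearest pair of top edges, running from z = 0 to the bottom of the top. Four apron rails, 72 mm thick and 80 mm tall, run between adjacent legs with their top edges flush with the underside of the top and their outer faces flush with the legs' outer faces.

B is a four-legged stool. The seat is 317×331 mm, 40 mm thick, top at z = 423 mm. It stands on four round legs, each 36 mm in diameter, from z = 0 to the seat underside, each leg's axis is inset half a diameter from the nearest pair of seat edges (so the leg's bounding box is flush with the corner).

Three stools sit around the table at the −y, +y, −x sides.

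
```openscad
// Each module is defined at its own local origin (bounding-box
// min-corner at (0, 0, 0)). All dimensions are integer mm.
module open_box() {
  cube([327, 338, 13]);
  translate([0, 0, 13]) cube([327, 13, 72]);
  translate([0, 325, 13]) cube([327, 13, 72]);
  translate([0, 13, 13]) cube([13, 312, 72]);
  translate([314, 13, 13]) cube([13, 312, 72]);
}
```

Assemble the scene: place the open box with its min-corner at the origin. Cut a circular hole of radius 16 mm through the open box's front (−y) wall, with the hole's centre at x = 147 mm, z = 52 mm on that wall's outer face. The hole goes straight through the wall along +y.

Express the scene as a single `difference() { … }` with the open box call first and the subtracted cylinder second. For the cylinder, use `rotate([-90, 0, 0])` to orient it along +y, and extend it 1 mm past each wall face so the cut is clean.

difference() {
  open_box();
  translate([147, -1, 52]) rotate([-90, 0, 0]) cylinder(h = 15, r = 16);
}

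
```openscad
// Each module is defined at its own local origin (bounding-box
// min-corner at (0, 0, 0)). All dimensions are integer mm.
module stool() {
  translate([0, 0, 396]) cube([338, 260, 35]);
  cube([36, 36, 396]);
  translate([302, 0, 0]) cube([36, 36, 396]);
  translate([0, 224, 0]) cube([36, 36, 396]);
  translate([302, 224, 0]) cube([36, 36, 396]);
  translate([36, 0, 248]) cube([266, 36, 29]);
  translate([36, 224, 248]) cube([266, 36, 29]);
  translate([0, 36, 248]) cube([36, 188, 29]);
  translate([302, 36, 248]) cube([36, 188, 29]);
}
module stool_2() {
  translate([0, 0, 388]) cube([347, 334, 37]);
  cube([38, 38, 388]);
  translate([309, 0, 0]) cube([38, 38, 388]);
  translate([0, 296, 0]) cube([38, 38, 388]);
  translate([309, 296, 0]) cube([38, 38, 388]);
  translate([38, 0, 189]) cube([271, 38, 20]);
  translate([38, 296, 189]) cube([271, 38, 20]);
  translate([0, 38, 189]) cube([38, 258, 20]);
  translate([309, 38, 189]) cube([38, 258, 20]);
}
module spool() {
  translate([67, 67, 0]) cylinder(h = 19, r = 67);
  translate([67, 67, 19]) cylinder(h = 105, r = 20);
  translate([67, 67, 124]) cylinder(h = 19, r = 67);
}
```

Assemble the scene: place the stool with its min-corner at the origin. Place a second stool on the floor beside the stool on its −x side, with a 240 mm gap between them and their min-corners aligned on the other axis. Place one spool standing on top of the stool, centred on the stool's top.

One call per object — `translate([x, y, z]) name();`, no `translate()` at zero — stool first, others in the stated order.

stool();
translate([-587, 0, 0]) stool_2();
translate([102, 63, 431]) spool();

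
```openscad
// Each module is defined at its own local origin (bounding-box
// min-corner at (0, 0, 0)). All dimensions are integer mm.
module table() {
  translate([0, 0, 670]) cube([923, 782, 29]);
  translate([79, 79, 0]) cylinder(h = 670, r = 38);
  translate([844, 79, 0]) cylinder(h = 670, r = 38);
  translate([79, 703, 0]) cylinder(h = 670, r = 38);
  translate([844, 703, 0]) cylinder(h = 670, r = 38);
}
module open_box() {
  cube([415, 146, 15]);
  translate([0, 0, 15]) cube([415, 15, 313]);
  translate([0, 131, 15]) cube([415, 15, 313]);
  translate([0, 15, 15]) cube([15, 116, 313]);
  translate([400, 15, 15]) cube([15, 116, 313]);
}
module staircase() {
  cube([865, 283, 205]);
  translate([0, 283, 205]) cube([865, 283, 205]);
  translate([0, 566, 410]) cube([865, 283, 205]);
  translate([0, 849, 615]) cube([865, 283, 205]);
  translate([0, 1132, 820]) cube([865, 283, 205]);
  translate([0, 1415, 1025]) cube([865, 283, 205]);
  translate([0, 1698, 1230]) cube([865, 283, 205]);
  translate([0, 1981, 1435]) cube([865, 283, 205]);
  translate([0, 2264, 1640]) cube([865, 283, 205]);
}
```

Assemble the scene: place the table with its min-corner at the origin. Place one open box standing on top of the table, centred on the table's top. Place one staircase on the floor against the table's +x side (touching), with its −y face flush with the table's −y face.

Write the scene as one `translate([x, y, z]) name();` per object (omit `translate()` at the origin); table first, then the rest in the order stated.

table();
translate([254, 318, 699]) open_box();
translate([923, 0, 0]) staircase();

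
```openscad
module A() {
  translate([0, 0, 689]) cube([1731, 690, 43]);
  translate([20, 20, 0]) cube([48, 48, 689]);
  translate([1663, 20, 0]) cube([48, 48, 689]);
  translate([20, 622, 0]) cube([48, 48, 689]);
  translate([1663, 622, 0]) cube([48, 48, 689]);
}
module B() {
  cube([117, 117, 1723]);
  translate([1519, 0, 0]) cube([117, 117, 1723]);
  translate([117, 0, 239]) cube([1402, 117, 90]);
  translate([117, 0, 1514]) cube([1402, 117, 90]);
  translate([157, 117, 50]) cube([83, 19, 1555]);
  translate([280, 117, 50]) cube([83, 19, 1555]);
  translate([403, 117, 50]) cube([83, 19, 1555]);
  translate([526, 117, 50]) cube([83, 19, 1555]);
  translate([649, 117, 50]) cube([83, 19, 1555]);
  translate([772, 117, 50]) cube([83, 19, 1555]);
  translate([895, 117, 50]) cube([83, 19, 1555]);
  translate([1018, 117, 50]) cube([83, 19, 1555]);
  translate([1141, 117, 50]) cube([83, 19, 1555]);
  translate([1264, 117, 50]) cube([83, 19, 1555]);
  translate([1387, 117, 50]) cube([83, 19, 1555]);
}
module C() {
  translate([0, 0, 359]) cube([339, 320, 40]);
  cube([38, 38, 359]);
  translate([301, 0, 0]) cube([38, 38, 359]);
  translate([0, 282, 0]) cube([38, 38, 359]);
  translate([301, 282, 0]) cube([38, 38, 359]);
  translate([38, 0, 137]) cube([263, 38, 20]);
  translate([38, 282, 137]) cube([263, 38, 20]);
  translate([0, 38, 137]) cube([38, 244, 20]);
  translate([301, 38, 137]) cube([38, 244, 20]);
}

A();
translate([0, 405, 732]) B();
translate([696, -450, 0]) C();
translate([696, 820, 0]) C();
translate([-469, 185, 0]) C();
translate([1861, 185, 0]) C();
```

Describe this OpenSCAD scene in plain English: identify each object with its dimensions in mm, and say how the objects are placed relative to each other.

A is a rectangular dining table. The top is 1731×690×43 mm with its upper surface at z = 732 mm. It stands on four 48×48 mm square legs, each inset 20 mm from the nearest pair of top edges, running from the floor to the underside of the top.

B is a fence section. Two 117×117 mm posts, 1723 mm tall, stand on the floor with a clear span of 1402 mm between their inner faces. Two horizontal rails of 117×90 mm section span the gap between the posts with their undersides at z = 239 mm and z = 1514 mm, flush with the posts' −y face. 11 pickets, each 83 mm wide, 19 mm thick and 1555 mm tall, are fixed to the +y face of the rails with their bottoms at z = 50 mm, evenly spaced across the span with equal gaps (rounded down to the nearest mm) at the −x end and between each pair — any rounding remainder accumulates at the +x end.

C is a four-legged stool. The seat is a 339×320×40 mm slab whose top surface is at z = 399 mm; four square legs, each 38×38 mm in cross-section, run from the floor (z = 0) to the underside of the seat, each flush with a corner of the seat. Four stretchers, 38 mm wide and 20 mm tall, connect adjacent legs with their undersides at z = 137 mm, each running between the inner faces of the legs it joins and aligned with the legs' outer faces on the other axis.

The fence section is on top of the table. Four stools sit around the table at the −y, +y, −x, +x sides.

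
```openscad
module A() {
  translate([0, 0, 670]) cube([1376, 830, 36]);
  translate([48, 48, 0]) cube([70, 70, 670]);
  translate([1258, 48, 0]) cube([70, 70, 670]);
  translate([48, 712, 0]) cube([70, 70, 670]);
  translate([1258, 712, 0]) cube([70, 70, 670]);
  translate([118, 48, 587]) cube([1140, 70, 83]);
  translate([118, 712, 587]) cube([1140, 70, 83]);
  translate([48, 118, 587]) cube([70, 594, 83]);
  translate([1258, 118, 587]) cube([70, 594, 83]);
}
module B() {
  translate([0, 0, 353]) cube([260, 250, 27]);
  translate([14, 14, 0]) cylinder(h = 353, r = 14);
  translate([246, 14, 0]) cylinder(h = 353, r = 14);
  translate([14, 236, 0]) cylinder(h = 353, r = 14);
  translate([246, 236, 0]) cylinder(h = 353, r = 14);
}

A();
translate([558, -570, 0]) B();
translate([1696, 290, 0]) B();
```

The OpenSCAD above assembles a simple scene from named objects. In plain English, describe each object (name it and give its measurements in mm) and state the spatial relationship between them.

A is a table with a 1376×830 mm rectangular top, 36 mm thick, top surface at z = 706 mm, supported by four 70×70 mm square legs, each inset 48 mm from the nearest pair of top edges, running from the floor. Four apron rails, 70 mm thick and 83 mm tall, run between adjacent legs with their top edges flush with the underside of the top and their outer faces flush with the legs' outer faces.

B is a four-legged stool. The seat is 260×250 mm, 27 mm thick, top at z = 380 mm. It stands on four round legs, each 28 mm in diameter, from z = 0 to the seat underside, each leg's axis is inset half a diameter from the nearest pair of seat edges (so the leg's bounding box is flush with the corner).

Two stools sit around the table at the −y, +x sides.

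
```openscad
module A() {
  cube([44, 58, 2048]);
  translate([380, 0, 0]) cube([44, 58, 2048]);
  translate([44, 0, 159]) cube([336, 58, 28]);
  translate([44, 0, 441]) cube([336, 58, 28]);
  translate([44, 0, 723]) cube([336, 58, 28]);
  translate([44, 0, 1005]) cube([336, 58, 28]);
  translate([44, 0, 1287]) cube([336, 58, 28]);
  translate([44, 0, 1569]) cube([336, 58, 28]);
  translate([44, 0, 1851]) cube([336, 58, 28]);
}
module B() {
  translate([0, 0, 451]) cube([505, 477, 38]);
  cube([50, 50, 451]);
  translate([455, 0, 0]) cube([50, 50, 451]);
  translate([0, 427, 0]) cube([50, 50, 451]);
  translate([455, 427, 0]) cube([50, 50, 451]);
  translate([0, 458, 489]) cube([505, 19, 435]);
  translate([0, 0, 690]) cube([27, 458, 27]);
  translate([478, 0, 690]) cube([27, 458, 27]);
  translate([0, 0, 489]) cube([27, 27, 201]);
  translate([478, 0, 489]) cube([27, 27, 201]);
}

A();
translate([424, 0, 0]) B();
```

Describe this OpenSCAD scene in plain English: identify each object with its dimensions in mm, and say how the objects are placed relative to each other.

A is a wooden ladder with two side rails of 44×58 mm section and 2048 mm height, set 424 mm apart overall. Between them run 7 rectangular rungs (58 mm deep, 28 mm thick), front faces flush with the rails' −y face. The bottom of the first rung is 159 mm above the floor and each subsequent rung is 282 mm higher than the one below.

B is a chair. The seat is a 505×477×38 mm slab with its top at z = 489 mm, on four 50×50 mm corner legs (flush with the seat edges, standing on z = 0). A flat backrest 19 mm thick, 435 mm tall, spans the full seat width and rises from the seat top along its +y edge, rear face flush with the rear of the seat. Two armrests of 27×27 mm section run along each side from the seat's front edge to the front of the backrest, top faces 228 mm above the seat top and outer faces flush with the seat's x-edges; a 27×27 mm post under the front of each armrest stands on the seat at the front corner.

The chair is against the ladder's +x side, with their −y faces flush.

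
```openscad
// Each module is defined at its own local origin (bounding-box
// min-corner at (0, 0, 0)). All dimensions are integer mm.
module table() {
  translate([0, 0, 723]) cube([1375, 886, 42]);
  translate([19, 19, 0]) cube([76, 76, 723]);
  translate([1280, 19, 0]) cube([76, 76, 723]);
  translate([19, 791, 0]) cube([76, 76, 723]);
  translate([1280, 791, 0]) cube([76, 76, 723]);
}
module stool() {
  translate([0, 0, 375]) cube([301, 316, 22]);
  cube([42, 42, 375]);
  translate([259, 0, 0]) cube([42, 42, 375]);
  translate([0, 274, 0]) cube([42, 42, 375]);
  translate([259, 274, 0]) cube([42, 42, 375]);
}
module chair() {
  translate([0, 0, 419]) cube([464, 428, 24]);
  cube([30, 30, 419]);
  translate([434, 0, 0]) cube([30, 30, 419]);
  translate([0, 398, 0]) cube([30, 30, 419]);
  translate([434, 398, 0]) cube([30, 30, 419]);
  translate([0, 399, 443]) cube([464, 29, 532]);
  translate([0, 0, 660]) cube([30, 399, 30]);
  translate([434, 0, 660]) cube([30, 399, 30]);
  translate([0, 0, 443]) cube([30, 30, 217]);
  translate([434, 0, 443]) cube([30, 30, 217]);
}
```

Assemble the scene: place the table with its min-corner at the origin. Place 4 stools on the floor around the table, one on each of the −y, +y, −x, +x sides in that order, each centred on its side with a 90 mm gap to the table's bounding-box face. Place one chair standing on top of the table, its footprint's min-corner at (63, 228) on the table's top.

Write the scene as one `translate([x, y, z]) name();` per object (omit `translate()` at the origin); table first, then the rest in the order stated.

table();
translate([537, -406, 0]) stool();
translate([537, 976, 0]) stool();
translate([-391, 285, 0]) stool();
translate([1465, 285, 0]) stool();
translate([63, 228, 765]) chair();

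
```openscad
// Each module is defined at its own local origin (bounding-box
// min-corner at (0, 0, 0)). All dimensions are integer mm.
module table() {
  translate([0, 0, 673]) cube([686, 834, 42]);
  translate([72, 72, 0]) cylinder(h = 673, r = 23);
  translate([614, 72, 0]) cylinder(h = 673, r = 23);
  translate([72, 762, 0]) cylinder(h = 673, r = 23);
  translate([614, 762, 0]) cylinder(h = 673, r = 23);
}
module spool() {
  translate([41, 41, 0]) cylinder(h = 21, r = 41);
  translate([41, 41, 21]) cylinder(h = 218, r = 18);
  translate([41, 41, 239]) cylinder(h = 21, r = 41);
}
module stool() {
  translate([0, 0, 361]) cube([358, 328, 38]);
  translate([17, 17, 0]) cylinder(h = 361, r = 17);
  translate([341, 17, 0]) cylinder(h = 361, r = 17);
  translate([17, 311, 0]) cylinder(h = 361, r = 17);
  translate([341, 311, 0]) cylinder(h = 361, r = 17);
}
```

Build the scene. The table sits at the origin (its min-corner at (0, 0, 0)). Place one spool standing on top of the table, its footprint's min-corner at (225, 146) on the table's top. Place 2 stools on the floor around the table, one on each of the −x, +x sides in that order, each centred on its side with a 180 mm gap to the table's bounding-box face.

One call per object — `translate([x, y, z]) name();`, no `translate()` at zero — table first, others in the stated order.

table();
translate([225, 146, 715]) spool();
translate([-538, 253, 0]) stool();
translate([866, 253, 0]) stool();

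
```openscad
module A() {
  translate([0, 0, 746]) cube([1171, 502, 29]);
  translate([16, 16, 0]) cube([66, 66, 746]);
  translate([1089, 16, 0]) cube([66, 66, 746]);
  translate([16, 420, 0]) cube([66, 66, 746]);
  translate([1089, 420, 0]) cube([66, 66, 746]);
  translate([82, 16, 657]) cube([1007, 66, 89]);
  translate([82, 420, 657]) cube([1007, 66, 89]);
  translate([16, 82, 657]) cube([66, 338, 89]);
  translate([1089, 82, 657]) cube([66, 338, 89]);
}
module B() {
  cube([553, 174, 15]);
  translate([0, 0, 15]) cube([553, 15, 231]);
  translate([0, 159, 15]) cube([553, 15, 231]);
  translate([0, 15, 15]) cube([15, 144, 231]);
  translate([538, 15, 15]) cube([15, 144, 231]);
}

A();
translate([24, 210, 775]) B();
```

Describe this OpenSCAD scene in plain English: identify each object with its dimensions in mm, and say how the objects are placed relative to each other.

A is a table with a 1171×502 mm rectangular top, 29 mm thick, top surface at z = 775 mm, supported by four 66×66 mm square legs, each inset 16 mm from the nearest pair of top edges, running from the floor. Four apron rails, 66 mm thick and 89 mm tall, run between adjacent legs with their top edges flush with the underside of the top and their outer faces flush with the legs' outer faces.

B is an open storage box with external size 553×174×246 mm and wall thickness 15 mm (the base is also 15 mm thick). The base covers the whole footprint; the four walls stand on the base, with the y-facing walls full-width and the x-facing walls fitting between their inner faces.

The open box is on top of the table.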